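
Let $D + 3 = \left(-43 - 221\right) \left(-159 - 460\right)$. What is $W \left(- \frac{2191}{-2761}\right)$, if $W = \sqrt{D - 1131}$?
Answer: $\frac{2191 \sqrt{162282}}{2761} \approx 319.68$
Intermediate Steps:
$D = 163413$ ($D = -3 + \left(-43 - 221\right) \left(-159 - 460\right) = -3 - -163416 = -3 + 163416 = 163413$)
$W = \sqrt{162282}$ ($W = \sqrt{163413 - 1131} = \sqrt{162282} \approx 402.84$)
$W \left(- \frac{2191}{-2761}\right) = \sqrt{162282} \left(- \frac{2191}{-2761}\right) = \sqrt{162282} \left(\left(-2191\right) \left(- \frac{1}{2761}\right)\right) = \sqrt{162282} \cdot \frac{2191}{2761} = \frac{2191 \sqrt{162282}}{2761}$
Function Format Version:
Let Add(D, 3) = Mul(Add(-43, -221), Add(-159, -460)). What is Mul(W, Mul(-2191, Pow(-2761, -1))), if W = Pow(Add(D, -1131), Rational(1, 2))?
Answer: Mul(Rational(2191, 2761), Pow(162282, Rational(1, 2))) ≈ 319.68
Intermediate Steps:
D = 163413 (D = Add(-3, Mul(Add(-43, -221), Add(-159, -460))) = Add(-3, Mul(-264, -619)) = Add(-3, 163416) = 163413)
W = Pow(162282, Rational(1, 2)) (W = Pow(Add(163413, -1131), Rational(1, 2)) = Pow(162282, Rational(1, 2)) ≈ 402.84)
Mul(W, Mul(-2191, Pow(-2761, -1))) = Mul(Pow(162282, Rational(1, 2)), Mul(-2191, Pow(-2761, -1))) = Mul(Pow(162282, Rational(1, 2)), Mul(-2191, Rational(-1, 2761))) = Mul(Pow(162282, Rational(1, 2)), Rational(2191, 2761)) = Mul(Rational(2191, 2761), Pow(162282, Rational(1, 2)))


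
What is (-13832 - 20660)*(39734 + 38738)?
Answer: -2706656224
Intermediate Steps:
(-13832 - 20660)*(39734 + 38738) = -34492*78472 = -2706656224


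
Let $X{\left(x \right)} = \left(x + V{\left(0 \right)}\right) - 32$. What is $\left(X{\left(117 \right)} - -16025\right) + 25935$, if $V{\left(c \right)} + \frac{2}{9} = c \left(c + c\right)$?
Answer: $\frac{378403}{9} \approx 42045.0$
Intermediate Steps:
$V{\left(c \right)} = - \frac{2}{9} + 2 c^{2}$ ($V{\left(c \right)} = - \frac{2}{9} + c \left(c + c\right) = - \frac{2}{9} + c 2 c = - \frac{2}{9} + 2 c^{2}$)
$X{\left(x \right)} = - \frac{290}{9} + x$ ($X{\left(x \right)} = \left(x - \left(\frac{2}{9} - 2 \cdot 0^{2}\right)\right) - 32 = \left(x + \left(- \frac{2}{9} + 2 \cdot 0\right)\right) - 32 = \left(x + \left(- \frac{2}{9} + 0\right)\right) - 32 = \left(x - \frac{2}{9}\right) - 32 = \left(- \frac{2}{9} + x\right) - 32 = - \frac{290}{9} + x$)
$\left(X{\left(117 \right)} - -16025\right) + 25935 = \left(\left(- \frac{290}{9} + 117\right) - -16025\right) + 25935 = \left(\frac{763}{9} + 16025\right) + 25935 = \frac{144988}{9} + 25935 = \frac{378403}{9}$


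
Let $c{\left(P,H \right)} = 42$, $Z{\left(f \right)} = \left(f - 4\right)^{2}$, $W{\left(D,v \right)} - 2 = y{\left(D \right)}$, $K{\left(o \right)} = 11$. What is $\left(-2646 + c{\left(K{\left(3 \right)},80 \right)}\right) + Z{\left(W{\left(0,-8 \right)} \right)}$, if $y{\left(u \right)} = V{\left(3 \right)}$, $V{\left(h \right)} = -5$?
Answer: $-2555$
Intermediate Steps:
$y{\left(u \right)} = -5$
$W{\left(D,v \right)} = -3$ ($W{\left(D,v \right)} = 2 - 5 = -3$)
$Z{\left(f \right)} = \left(-4 + f\right)^{2}$
$\left(-2646 + c{\left(K{\left(3 \right)},80 \right)}\right) + Z{\left(W{\left(0,-8 \right)} \right)} = \left(-2646 + 42\right) + \left(-4 - 3\right)^{2} = -2604 + \left(-7\right)^{2} = -2604 + 49 = -2555$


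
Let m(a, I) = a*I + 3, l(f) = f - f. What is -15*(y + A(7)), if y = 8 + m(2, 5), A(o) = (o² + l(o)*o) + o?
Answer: -1155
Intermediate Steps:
l(f) = 0
m(a, I) = 3 + I*a (m(a, I) = I*a + 3 = 3 + I*a)
A(o) = o + o² (A(o) = (o² + 0*o) + o = (o² + 0) + o = o² + o = o + o²)
y = 21 (y = 8 + (3 + 5*2) = 8 + (3 + 10) = 8 + 13 = 21)
-15*(y + A(7)) = -15*(21 + 7*(1 + 7)) = -15*(21 + 7*8) = -15*(21 + 56) = -15*77 = -1155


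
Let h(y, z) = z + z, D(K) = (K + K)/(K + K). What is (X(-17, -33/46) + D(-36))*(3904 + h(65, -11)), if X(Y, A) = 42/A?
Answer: -2457306/11 ≈ -2.2339e+5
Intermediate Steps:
D(K) = 1 (D(K) = (2*K)/((2*K)) = (2*K)*(1/(2*K)) = 1)
h(y, z) = 2*z
(X(-17, -33/46) + D(-36))*(3904 + h(65, -11)) = (42/((-33/46)) + 1)*(3904 + 2*(-11)) = (42/((-33*1/46)) + 1)*(3904 - 22) = (42/(-33/46) + 1)*3882 = (42*(-46/33) + 1)*3882 = (-644/11 + 1)*3882 = -633/11*3882 = -2457306/11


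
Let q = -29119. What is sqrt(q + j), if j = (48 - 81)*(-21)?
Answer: I*sqrt(28426) ≈ 168.6*I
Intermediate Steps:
j = 693 (j = -33*(-21) = 693)
sqrt(q + j) = sqrt(-29119 + 693) = sqrt(-28426) = I*sqrt(28426)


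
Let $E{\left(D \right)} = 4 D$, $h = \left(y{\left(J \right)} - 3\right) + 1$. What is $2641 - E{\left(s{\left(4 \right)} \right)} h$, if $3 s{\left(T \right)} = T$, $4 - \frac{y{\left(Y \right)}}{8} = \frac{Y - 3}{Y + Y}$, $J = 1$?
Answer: $\frac{7315}{3} \approx 2438.3$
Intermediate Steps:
$y{\left(Y \right)} = 32 - \frac{4 \left(-3 + Y\right)}{Y}$ ($y{\left(Y \right)} = 32 - 8 \frac{Y - 3}{Y + Y} = 32 - 8 \frac{-3 + Y}{2 Y} = 32 - \frac{4 \left(-3 + Y\right)}{Y}$)
$s{\left(T \right)} = \frac{T}{3}$
$h = 38$ ($h = \left(\left(28 + \frac{12}{1}\right) - 3\right) + 1 = \left(\left(28 + 12 \cdot 1\right) - 3\right) + 1 = \left(\left(28 + 12\right) - 3\right) + 1 = \left(40 - 3\right) + 1 = 37 + 1 = 38$)
$2641 - E{\left(s{\left(4 \right)} \right)} h = 2641 - 4 \cdot \frac{1}{3} \cdot 4 \cdot 38 = 2641 - 4 \cdot \frac{4}{3} \cdot 38 = 2641 - \frac{16}{3} \cdot 38 = 2641 - \frac{608}{3} = \frac{7315}{3}$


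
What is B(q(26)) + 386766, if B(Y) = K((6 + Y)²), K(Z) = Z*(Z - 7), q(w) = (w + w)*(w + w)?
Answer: 53935753788066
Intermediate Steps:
q(w) = 4*w² (q(w) = (2*w)*(2*w) = 4*w²)
K(Z) = Z*(-7 + Z)
B(Y) = (6 + Y)²*(-7 + (6 + Y)²)
B(q(26)) + 386766 = (6 + 4*26²)²*(-7 + (6 + 4*26²)²) + 386766 = (6 + 4*676)²*(-7 + (6 + 4*676)²) + 386766 = (6 + 2704)²*(-7 + (6 + 2704)²) + 386766 = 2710²*(-7 + 2710²) + 386766 = 7344100*(-7 + 7344100) + 386766 = 7344100*7344093 + 386766 = 53935753401300 + 386766 = 53935753788066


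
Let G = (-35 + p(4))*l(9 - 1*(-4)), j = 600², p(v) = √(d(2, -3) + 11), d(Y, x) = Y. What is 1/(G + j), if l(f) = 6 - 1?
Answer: 14393/5178961212 - √13/25894806060 ≈ 2.7790e-6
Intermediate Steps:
l(f) = 5
p(v) = √13 (p(v) = √(2 + 11) = √13)
j = 360000
G = -175 + 5*√13 (G = (-35 + √13)*5 = -175 + 5*√13 ≈ -156.97)
1/(G + j) = 1/((-175 + 5*√13) + 360000) = 1/(359825 + 5*√13)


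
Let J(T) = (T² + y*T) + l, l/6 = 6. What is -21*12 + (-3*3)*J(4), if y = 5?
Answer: -900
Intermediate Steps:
l = 36 (l = 6*6 = 36)
J(T) = 36 + T² + 5*T (J(T) = (T² + 5*T) + 36 = 36 + T² + 5*T)
-21*12 + (-3*3)*J(4) = -21*12 + (-3*3)*(36 + 4² + 5*4) = -252 - 9*(36 + 16 + 20) = -252 - 9*72 = -252 - 648 = -900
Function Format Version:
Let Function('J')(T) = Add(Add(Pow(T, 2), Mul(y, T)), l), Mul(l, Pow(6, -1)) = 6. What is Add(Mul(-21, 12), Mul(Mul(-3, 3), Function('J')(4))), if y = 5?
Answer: -900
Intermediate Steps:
l = 36 (l = Mul(6, 6) = 36)
Function('J')(T) = Add(36, Pow(T, 2), Mul(5, T)) (Function('J')(T) = Add(Add(Pow(T, 2), Mul(5, T)), 36) = Add(36, Pow(T, 2), Mul(5, T)))
Add(Mul(-21, 12), Mul(Mul(-3, 3), Function('J')(4))) = Add(Mul(-21, 12), Mul(Mul(-3, 3), Add(36, Pow(4, 2), Mul(5, 4)))) = Add(-252, Mul(-9, Add(36, 16, 20))) = Add(-252, Mul(-9, 72)) = Add(-252, -648) = -900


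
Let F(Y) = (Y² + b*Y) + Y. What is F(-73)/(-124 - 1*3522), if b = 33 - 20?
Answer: -4307/3646 ≈ -1.1813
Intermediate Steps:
b = 13
F(Y) = Y² + 14*Y (F(Y) = (Y² + 13*Y) + Y = Y² + 14*Y)
F(-73)/(-124 - 1*3522) = (-73*(14 - 73))/(-124 - 1*3522) = (-73*(-59))/(-124 - 3522) = 4307/(-3646) = 4307*(-1/3646) = -4307/3646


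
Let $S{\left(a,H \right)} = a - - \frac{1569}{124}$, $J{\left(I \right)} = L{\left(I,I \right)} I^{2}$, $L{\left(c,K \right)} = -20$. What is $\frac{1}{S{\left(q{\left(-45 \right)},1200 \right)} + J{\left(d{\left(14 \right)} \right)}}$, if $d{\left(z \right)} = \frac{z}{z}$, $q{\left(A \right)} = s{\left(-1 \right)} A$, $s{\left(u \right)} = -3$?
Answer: $\frac{124}{15829} \approx 0.0078337$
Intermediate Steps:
$q{\left(A \right)} = - 3 A$
$d{\left(z \right)} = 1$
$J{\left(I \right)} = - 20 I^{2}$
$S{\left(a,H \right)} = \frac{1569}{124} + a$ ($S{\left(a,H \right)} = a - \left(-1569\right) \frac{1}{124} = a - - \frac{1569}{124} = a + \frac{1569}{124} = \frac{1569}{124} + a$)
$\frac{1}{S{\left(q{\left(-45 \right)},1200 \right)} + J{\left(d{\left(14 \right)} \right)}} = \frac{1}{\left(\frac{1569}{124} - -135\right) - 20 \cdot 1^{2}} = \frac{1}{\left(\frac{1569}{124} + 135\right) - 20} = \frac{1}{\frac{18309}{124} - 20} = \frac{1}{\frac{15829}{124}} = \frac{124}{15829}$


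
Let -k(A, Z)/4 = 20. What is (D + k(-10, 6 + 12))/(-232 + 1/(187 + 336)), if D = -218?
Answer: 155854/121335 ≈ 1.2845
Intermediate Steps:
k(A, Z) = -80 (k(A, Z) = -4*20 = -80)
(D + k(-10, 6 + 12))/(-232 + 1/(187 + 336)) = (-218 - 80)/(-232 + 1/(187 + 336)) = -298/(-232 + 1/523) = -298/(-121335/523) = -298*(-523/121335) = 155854/121335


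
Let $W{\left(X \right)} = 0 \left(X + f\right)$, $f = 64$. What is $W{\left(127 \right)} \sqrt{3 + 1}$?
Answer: $0$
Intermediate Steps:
$W{\left(X \right)} = 0$ ($W{\left(X \right)} = 0 \left(X + 64\right) = 0 \left(64 + X\right) = 0$)
$W{\left(127 \right)} \sqrt{3 + 1} = 0 \sqrt{3 + 1} = 0 \sqrt{4} = 0 \cdot 2 = 0$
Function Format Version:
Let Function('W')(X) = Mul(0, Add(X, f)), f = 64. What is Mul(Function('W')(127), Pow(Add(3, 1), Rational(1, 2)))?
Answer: 0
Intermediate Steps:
Function('W')(X) = 0 (Function('W')(X) = Mul(0, Add(X, 64)) = Mul(0, Add(64, X)) = 0)
Mul(Function('W')(127), Pow(Add(3, 1), Rational(1, 2))) = Mul(0, Pow(Add(3, 1), Rational(1, 2))) = Mul(0, Pow(4, Rational(1, 2))) = Mul(0, 2) = 0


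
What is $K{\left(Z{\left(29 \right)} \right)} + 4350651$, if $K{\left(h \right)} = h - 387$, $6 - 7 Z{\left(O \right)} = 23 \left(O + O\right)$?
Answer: $\frac{30450520}{7} \approx 4.3501 \cdot 10^{6}$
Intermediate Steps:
$Z{\left(O \right)} = \frac{6}{7} - \frac{46 O}{7}$ ($Z{\left(O \right)} = \frac{6}{7} - \frac{23 \left(O + O\right)}{7} = \frac{6}{7} - \frac{23 \cdot 2 O}{7} = \frac{6}{7} - \frac{46 O}{7}$)
$K{\left(h \right)} = -387 + h$
$K{\left(Z{\left(29 \right)} \right)} + 4350651 = \left(-387 + \left(\frac{6}{7} - \frac{1334}{7}\right)\right) + 4350651 = \left(-387 - \frac{1328}{7}\right) + 4350651 = - \frac{4037}{7} + 4350651 = \frac{30450520}{7}$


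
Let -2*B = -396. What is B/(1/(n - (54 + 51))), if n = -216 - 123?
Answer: -87912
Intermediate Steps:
B = 198 (B = -½*(-396) = 198)
n = -339
B/(1/(n - (54 + 51))) = 198/(1/(-339 - (54 + 51))) = 198/(1/(-339 - 1*105)) = 198/(1/(-339 - 105)) = 198/(1/(-444)) = 198/(-1/444) = 198*(-444) = -87912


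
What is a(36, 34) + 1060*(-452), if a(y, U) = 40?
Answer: -479080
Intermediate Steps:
a(36, 34) + 1060*(-452) = 40 + 1060*(-452) = 40 - 479120 = -479080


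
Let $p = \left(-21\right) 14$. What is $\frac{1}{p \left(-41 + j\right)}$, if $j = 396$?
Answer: $- \frac{1}{104370} \approx -9.5813 \cdot 10^{-6}$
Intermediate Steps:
$p = -294$
$\frac{1}{p \left(-41 + j\right)} = \frac{1}{\left(-294\right) \left(-41 + 396\right)} = \frac{1}{\left(-294\right) 355} = \frac{1}{-104370} = - \frac{1}{104370}$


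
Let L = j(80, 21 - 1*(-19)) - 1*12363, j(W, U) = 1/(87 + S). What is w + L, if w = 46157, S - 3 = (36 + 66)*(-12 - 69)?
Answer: 276164567/8172 ≈ 33794.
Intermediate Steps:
S = -8259 (S = 3 + (36 + 66)*(-12 - 69) = 3 + 102*(-81) = 3 - 8262 = -8259)
j(W, U) = -1/8172 (j(W, U) = 1/(87 - 8259) = 1/(-8172) = -1/8172)
L = -101030437/8172 (L = -1/8172 - 1*12363 = -1/8172 - 12363 = -101030437/8172 ≈ -12363.)
w + L = 46157 - 101030437/8172 = 276164567/8172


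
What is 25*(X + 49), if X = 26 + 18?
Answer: 2325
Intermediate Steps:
X = 44
25*(X + 49) = 25*(44 + 49) = 25*93 = 2325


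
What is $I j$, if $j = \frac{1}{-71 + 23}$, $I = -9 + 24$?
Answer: $- \frac{5}{16} \approx -0.3125$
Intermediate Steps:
$I = 15$
$j = - \frac{1}{48}$ ($j = \frac{1}{-48} = - \frac{1}{48} \approx -0.020833$)
$I j = 15 \left(- \frac{1}{48}\right) = - \frac{5}{16}$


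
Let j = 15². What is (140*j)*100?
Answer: 3150000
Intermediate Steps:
j = 225
(140*j)*100 = (140*225)*100 = 31500*100 = 3150000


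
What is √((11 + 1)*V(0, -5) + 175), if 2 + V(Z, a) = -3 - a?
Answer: 5*√7 ≈ 13.229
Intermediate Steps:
V(Z, a) = -5 - a (V(Z, a) = -2 + (-3 - a) = -5 - a)
√((11 + 1)*V(0, -5) + 175) = √((11 + 1)*(-5 - 1*(-5)) + 175) = √(12*(-5 + 5) + 175) = √(12*0 + 175) = √(0 + 175) = √175 = 5*√7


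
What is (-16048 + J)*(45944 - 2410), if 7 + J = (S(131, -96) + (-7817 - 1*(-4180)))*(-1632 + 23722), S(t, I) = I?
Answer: -3590598340350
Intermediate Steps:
J = -82461977 (J = -7 + (-96 + (-7817 - 1*(-4180)))*(-1632 + 23722) = -7 + (-96 + (-7817 + 4180))*22090 = -7 + (-96 - 3637)*22090 = -7 - 3733*22090 = -7 - 82461970 = -82461977)
(-16048 + J)*(45944 - 2410) = (-16048 - 82461977)*(45944 - 2410) = -82478025*43534 = -3590598340350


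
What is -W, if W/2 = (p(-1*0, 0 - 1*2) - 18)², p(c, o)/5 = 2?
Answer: -128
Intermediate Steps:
p(c, o) = 10 (p(c, o) = 5*2 = 10)
W = 128 (W = 2*(10 - 18)² = 2*(-8)² = 2*64 = 128)
-W = -1*128 = -128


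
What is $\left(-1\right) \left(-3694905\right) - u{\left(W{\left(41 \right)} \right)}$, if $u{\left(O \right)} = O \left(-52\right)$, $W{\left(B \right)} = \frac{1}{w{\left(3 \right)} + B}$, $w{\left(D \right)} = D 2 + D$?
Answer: $\frac{92372651}{25} \approx 3.6949 \cdot 10^{6}$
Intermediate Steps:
$w{\left(D \right)} = 3 D$ ($w{\left(D \right)} = 2 D + D = 3 D$)
$W{\left(B \right)} = \frac{1}{9 + B}$ ($W{\left(B \right)} = \frac{1}{3 \cdot 3 + B} = \frac{1}{9 + B}$)
$u{\left(O \right)} = - 52 O$
$\left(-1\right) \left(-3694905\right) - u{\left(W{\left(41 \right)} \right)} = \left(-1\right) \left(-3694905\right) - - \frac{52}{9 + 41} = 3694905 - - \frac{52}{50} = 3694905 - \left(-52\right) \frac{1}{50} = 3694905 - - \frac{26}{25} = 3694905 + \frac{26}{25} = \frac{92372651}{25}$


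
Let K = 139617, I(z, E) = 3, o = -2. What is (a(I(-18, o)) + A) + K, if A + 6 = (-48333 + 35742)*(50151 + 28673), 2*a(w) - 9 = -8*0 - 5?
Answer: -992333371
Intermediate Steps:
a(w) = 2 (a(w) = 9/2 + (-8*0 - 5)/2 = 9/2 + (0 - 5)/2 = 9/2 + (½)*(-5) = 9/2 - 5/2 = 2)
A = -992472990 (A = -6 + (-48333 + 35742)*(50151 + 28673) = -6 - 12591*78824 = -6 - 992472984 = -992472990)
(a(I(-18, o)) + A) + K = (2 - 992472990) + 139617 = -992472988 + 139617 = -992333371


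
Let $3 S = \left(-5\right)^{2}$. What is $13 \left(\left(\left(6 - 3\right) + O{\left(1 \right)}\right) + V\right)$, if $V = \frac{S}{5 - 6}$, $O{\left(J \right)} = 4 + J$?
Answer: $- \frac{13}{3} \approx -4.3333$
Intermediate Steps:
$S = \frac{25}{3}$ ($S = \frac{\left(-5\right)^{2}}{3} = \frac{1}{3} \cdot 25 = \frac{25}{3} \approx 8.3333$)
$V = - \frac{25}{3}$ ($V = \frac{25}{3 \left(5 - 6\right)} = \frac{25}{3 \left(-1\right)} = \frac{25}{3} \left(-1\right) = - \frac{25}{3} \approx -8.3333$)
$13 \left(\left(\left(6 - 3\right) + O{\left(1 \right)}\right) + V\right) = 13 \left(\left(\left(6 - 3\right) + \left(4 + 1\right)\right) - \frac{25}{3}\right) = 13 \left(\left(3 + 5\right) - \frac{25}{3}\right) = 13 \left(8 - \frac{25}{3}\right) = 13 \left(- \frac{1}{3}\right) = - \frac{13}{3}$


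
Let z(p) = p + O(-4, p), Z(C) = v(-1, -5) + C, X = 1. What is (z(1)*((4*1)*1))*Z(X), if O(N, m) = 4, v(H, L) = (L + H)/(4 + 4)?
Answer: 5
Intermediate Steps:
v(H, L) = H/8 + L/8 (v(H, L) = (H + L)/8 = (H + L)*(⅛) = H/8 + L/8)
Z(C) = -¾ + C (Z(C) = ((⅛)*(-1) + (⅛)*(-5)) + C = (-⅛ - 5/8) + C = -¾ + C)
z(p) = 4 + p (z(p) = p + 4 = 4 + p)
(z(1)*((4*1)*1))*Z(X) = ((4 + 1)*((4*1)*1))*(-¾ + 1) = (5*(4*1))*(¼) = (5*4)*(¼) = 20*(¼) = 5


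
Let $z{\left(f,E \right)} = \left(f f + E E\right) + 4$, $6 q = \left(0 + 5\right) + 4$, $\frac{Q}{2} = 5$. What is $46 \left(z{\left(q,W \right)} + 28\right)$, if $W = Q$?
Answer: $\frac{12351}{2} \approx 6175.5$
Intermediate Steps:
$Q = 10$ ($Q = 2 \cdot 5 = 10$)
$q = \frac{3}{2}$ ($q = \frac{\left(0 + 5\right) + 4}{6} = \frac{5 + 4}{6} = \frac{1}{6} \cdot 9 = \frac{3}{2} \approx 1.5$)
$W = 10$
$z{\left(f,E \right)} = 4 + E^{2} + f^{2}$ ($z{\left(f,E \right)} = \left(f^{2} + E^{2}\right) + 4 = \left(E^{2} + f^{2}\right) + 4 = 4 + E^{2} + f^{2}$)
$46 \left(z{\left(q,W \right)} + 28\right) = 46 \left(\left(4 + 10^{2} + \left(\frac{3}{2}\right)^{2}\right) + 28\right) = 46 \left(\left(4 + 100 + \frac{9}{4}\right) + 28\right) = 46 \left(\frac{425}{4} + 28\right) = 46 \cdot \frac{537}{4} = \frac{12351}{2}$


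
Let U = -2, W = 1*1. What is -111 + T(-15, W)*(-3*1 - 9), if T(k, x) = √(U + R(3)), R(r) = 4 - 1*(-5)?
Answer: -111 - 12*√7 ≈ -142.75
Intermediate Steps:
R(r) = 9 (R(r) = 4 + 5 = 9)
W = 1
T(k, x) = √7 (T(k, x) = √(-2 + 9) = √7)
-111 + T(-15, W)*(-3*1 - 9) = -111 + √7*(-3*1 - 9) = -111 + √7*(-3 - 9) = -111 + √7*(-12) = -111 - 12*√7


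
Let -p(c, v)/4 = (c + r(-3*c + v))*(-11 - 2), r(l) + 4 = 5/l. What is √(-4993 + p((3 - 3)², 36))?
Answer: 2*I*√11686/3 ≈ 72.068*I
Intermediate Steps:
r(l) = -4 + 5/l
p(c, v) = -208 + 52*c + 260/(v - 3*c) (p(c, v) = -4*(c + (-4 + 5/(-3*c + v)))*(-11 - 2) = -4*(c + (-4 + 5/(v - 3*c)))*(-13) = -4*(-4 + c + 5/(v - 3*c))*(-13) = -4*(52 - 65/(v - 3*c) - 13*c) = -208 + 52*c + 260/(v - 3*c))
√(-4993 + p((3 - 3)², 36)) = √(-4993 + 52*(-5 + (-4 + (3 - 3)²)*(-1*36 + 3*(3 - 3)²))/(-1*36 + 3*(3 - 3)²)) = √(-4993 + 52*(-5 + (-4 + 0²)*(-36 + 3*0²))/(-36 + 3*0²)) = √(-4993 + 52*(-5 + (-4 + 0)*(-36 + 3*0))/(-36 + 3*0)) = √(-4993 + 52*(-5 - 4*(-36 + 0))/(-36 + 0)) = √(-4993 + 52*(-5 - 4*(-36))/(-36)) = √(-4993 + 52*(-1/36)*(-5 + 144)) = √(-4993 + 52*(-1/36)*139) = √(-4993 - 1807/9) = √(-46744/9) = 2*I*√11686/3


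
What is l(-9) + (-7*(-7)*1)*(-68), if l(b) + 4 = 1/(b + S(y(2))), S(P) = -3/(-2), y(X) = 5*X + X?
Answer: -50042/15 ≈ -3336.1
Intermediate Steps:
y(X) = 6*X
S(P) = 3/2 (S(P) = -3*(-½) = 3/2)
l(b) = -4 + 1/(3/2 + b) (l(b) = -4 + 1/(b + 3/2) = -4 + 1/(3/2 + b))
l(-9) + (-7*(-7)*1)*(-68) = 2*(-5 - 4*(-9))/(3 + 2*(-9)) + (-7*(-7)*1)*(-68) = 2*(-5 + 36)/(3 - 18) + (49*1)*(-68) = 2*31/(-15) + 49*(-68) = 2*(-1/15)*31 - 3332 = -62/15 - 3332 = -50042/15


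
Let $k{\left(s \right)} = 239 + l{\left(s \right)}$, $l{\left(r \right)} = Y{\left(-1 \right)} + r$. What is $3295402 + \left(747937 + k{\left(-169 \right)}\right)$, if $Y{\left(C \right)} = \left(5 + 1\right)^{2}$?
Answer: $4043445$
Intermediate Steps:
$Y{\left(C \right)} = 36$ ($Y{\left(C \right)} = 6^{2} = 36$)
$l{\left(r \right)} = 36 + r$
$k{\left(s \right)} = 275 + s$ ($k{\left(s \right)} = 239 + \left(36 + s\right) = 275 + s$)
$3295402 + \left(747937 + k{\left(-169 \right)}\right) = 3295402 + \left(747937 + \left(275 - 169\right)\right) = 3295402 + \left(747937 + 106\right) = 3295402 + 748043 = 4043445$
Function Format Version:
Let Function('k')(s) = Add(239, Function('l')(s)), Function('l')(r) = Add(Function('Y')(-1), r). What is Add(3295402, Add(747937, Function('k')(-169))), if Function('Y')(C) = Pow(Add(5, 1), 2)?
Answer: 4043445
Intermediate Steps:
Function('Y')(C) = 36 (Function('Y')(C) = Pow(6, 2) = 36)
Function('l')(r) = Add(36, r)
Function('k')(s) = Add(275, s) (Function('k')(s) = Add(239, Add(36, s)) = Add(275, s))
Add(3295402, Add(747937, Function('k')(-169))) = Add(3295402, Add(747937, Add(275, -169))) = Add(3295402, Add(747937, 106)) = Add(3295402, 748043) = 4043445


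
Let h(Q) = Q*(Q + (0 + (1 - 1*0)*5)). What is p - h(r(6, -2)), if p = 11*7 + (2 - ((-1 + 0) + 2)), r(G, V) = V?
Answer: 84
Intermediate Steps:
h(Q) = Q*(5 + Q) (h(Q) = Q*(Q + (0 + (1 + 0)*5)) = Q*(Q + (0 + 1*5)) = Q*(Q + (0 + 5)) = Q*(Q + 5) = Q*(5 + Q))
p = 78 (p = 77 + (2 - (-1 + 2)) = 77 + (2 - 1*1) = 77 + (2 - 1) = 77 + 1 = 78)
p - h(r(6, -2)) = 78 - (-2)*(5 - 2) = 78 - (-2)*3 = 78 - 1*(-6) = 78 + 6 = 84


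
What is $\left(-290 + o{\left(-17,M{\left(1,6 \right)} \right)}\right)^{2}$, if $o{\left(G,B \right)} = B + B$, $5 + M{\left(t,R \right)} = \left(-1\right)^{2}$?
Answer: $88804$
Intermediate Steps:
$M{\left(t,R \right)} = -4$ ($M{\left(t,R \right)} = -5 + \left(-1\right)^{2} = -5 + 1 = -4$)
$o{\left(G,B \right)} = 2 B$
$\left(-290 + o{\left(-17,M{\left(1,6 \right)} \right)}\right)^{2} = \left(-290 + 2 \left(-4\right)\right)^{2} = \left(-290 - 8\right)^{2} = \left(-298\right)^{2} = 88804$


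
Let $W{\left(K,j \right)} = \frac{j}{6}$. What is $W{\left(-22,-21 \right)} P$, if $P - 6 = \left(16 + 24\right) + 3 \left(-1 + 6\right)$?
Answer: $- \frac{427}{2} \approx -213.5$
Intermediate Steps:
$W{\left(K,j \right)} = \frac{j}{6}$ ($W{\left(K,j \right)} = j \frac{1}{6} = \frac{j}{6}$)
$P = 61$ ($P = 6 + \left(\left(16 + 24\right) + 3 \left(-1 + 6\right)\right) = 6 + \left(40 + 3 \cdot 5\right) = 6 + \left(40 + 15\right) = 6 + 55 = 61$)
$W{\left(-22,-21 \right)} P = \frac{1}{6} \left(-21\right) 61 = \left(- \frac{7}{2}\right) 61 = - \frac{427}{2}$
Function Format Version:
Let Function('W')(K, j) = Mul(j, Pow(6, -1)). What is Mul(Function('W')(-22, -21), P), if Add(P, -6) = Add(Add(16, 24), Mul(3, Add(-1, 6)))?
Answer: Rational(-427, 2) ≈ -213.50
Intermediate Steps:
Function('W')(K, j) = Mul(Rational(1, 6), j) (Function('W')(K, j) = Mul(j, Rational(1, 6)) = Mul(Rational(1, 6), j))
P = 61 (P = Add(6, Add(Add(16, 24), Mul(3, Add(-1, 6)))) = Add(6, Add(40, Mul(3, 5))) = Add(6, Add(40, 15)) = Add(6, 55) = 61)
Mul(Function('W')(-22, -21), P) = Mul(Mul(Rational(1, 6), -21), 61) = Mul(Rational(-7, 2), 61) = Rational(-427, 2)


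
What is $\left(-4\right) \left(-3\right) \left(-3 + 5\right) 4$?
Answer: $96$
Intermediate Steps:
$\left(-4\right) \left(-3\right) \left(-3 + 5\right) 4 = 12 \cdot 2 \cdot 4 = 24 \cdot 4 = 96$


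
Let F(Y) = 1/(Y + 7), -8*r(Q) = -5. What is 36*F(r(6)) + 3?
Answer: 471/61 ≈ 7.7213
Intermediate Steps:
r(Q) = 5/8 (r(Q) = -⅛*(-5) = 5/8)
F(Y) = 1/(7 + Y)
36*F(r(6)) + 3 = 36/(7 + 5/8) + 3 = 36/(61/8) + 3 = 36*(8/61) + 3 = 288/61 + 3 = 471/61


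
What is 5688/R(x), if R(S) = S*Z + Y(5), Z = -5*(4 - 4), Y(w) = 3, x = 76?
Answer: 1896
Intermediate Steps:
Z = 0 (Z = -5*0 = 0)
R(S) = 3 (R(S) = S*0 + 3 = 0 + 3 = 3)
5688/R(x) = 5688/3 = 5688*(⅓) = 1896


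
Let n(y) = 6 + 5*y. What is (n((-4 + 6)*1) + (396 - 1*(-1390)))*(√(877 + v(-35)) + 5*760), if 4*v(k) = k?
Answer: 6847600 + 901*√3473 ≈ 6.9007e+6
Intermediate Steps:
v(k) = k/4
(n((-4 + 6)*1) + (396 - 1*(-1390)))*(√(877 + v(-35)) + 5*760) = ((6 + 5*((-4 + 6)*1)) + (396 - 1*(-1390)))*(√(877 + (¼)*(-35)) + 5*760) = ((6 + 5*(2*1)) + (396 + 1390))*(√(877 - 35/4) + 3800) = ((6 + 5*2) + 1786)*(√(3473/4) + 3800) = ((6 + 10) + 1786)*(√3473/2 + 3800) = (16 + 1786)*(3800 + √3473/2) = 1802*(3800 + √3473/2) = 6847600 + 901*√3473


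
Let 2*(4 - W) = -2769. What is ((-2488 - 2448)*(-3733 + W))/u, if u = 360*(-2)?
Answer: -321457/20 ≈ -16073.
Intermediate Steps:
W = 2777/2 (W = 4 - ½*(-2769) = 4 + 2769/2 = 2777/2 ≈ 1388.5)
u = -720
((-2488 - 2448)*(-3733 + W))/u = ((-2488 - 2448)*(-3733 + 2777/2))/(-720) = -4936*(-4689/2)*(-1/720) = 11572452*(-1/720) = -321457/20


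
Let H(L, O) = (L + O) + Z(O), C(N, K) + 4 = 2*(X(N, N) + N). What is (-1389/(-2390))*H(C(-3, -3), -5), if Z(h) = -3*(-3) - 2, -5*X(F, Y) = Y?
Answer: -23613/5975 ≈ -3.9520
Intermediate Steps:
X(F, Y) = -Y/5
Z(h) = 7 (Z(h) = 9 - 2 = 7)
C(N, K) = -4 + 8*N/5 (C(N, K) = -4 + 2*(-N/5 + N) = -4 + 2*(4*N/5) = -4 + 8*N/5)
H(L, O) = 7 + L + O (H(L, O) = (L + O) + 7 = 7 + L + O)
(-1389/(-2390))*H(C(-3, -3), -5) = (-1389/(-2390))*(7 + (-4 + (8/5)*(-3)) - 5) = (-1389*(-1/2390))*(7 + (-4 - 24/5) - 5) = 1389*(7 - 44/5 - 5)/2390 = (1389/2390)*(-34/5) = -23613/5975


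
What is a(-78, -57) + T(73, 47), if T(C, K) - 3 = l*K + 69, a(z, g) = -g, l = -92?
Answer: -4195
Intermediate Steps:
T(C, K) = 72 - 92*K (T(C, K) = 3 + (-92*K + 69) = 3 + (69 - 92*K) = 72 - 92*K)
a(-78, -57) + T(73, 47) = -1*(-57) + (72 - 92*47) = 57 + (72 - 4324) = 57 - 4252 = -4195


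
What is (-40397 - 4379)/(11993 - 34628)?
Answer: 44776/22635 ≈ 1.9782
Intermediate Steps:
(-40397 - 4379)/(11993 - 34628) = -44776/(-22635) = -44776*(-1/22635) = 44776/22635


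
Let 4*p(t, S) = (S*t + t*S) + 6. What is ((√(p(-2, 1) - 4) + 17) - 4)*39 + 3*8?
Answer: 531 + 39*I*√14/2 ≈ 531.0 + 72.962*I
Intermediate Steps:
p(t, S) = 3/2 + S*t/2 (p(t, S) = ((S*t + t*S) + 6)/4 = ((S*t + S*t) + 6)/4 = (2*S*t + 6)/4 = (6 + 2*S*t)/4 = 3/2 + S*t/2)
((√(p(-2, 1) - 4) + 17) - 4)*39 + 3*8 = ((√((3/2 + (½)*1*(-2)) - 4) + 17) - 4)*39 + 3*8 = ((√((3/2 - 1) - 4) + 17) - 4)*39 + 24 = ((√(½ - 4) + 17) - 4)*39 + 24 = ((√(-7/2) + 17) - 4)*39 + 24 = ((I*√14/2 + 17) - 4)*39 + 24 = ((17 + I*√14/2) - 4)*39 + 24 = (13 + I*√14/2)*39 + 24 = (507 + 39*I*√14/2) + 24 = 531 + 39*I*√14/2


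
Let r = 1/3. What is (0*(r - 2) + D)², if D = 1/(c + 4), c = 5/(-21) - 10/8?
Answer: 7056/44521 ≈ 0.15849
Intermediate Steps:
r = ⅓ ≈ 0.33333
c = -125/84 (c = 5*(-1/21) - 10*⅛ = -5/21 - 5/4 = -125/84 ≈ -1.4881)
D = 84/211 (D = 1/(-125/84 + 4) = 1/(211/84) = 84/211 ≈ 0.39810)
(0*(r - 2) + D)² = (0*(⅓ - 2) + 84/211)² = (0*(-5/3) + 84/211)² = (0 + 84/211)² = (84/211)² = 7056/44521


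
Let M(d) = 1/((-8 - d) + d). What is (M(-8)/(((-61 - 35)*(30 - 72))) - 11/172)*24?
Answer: -88747/57792 ≈ -1.5356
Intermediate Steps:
M(d) = -1/8 (M(d) = 1/(-8) = -1/8)
(M(-8)/(((-61 - 35)*(30 - 72))) - 11/172)*24 = (-1/((-61 - 35)*(30 - 72))/8 - 11/172)*24 = (-1/(8*((-96*(-42)))) - 11*1/172)*24 = (-1/8/4032 - 11/172)*24 = (-1/8*1/4032 - 11/172)*24 = (-1/32256 - 11/172)*24 = -88747/1387008*24 = -88747/57792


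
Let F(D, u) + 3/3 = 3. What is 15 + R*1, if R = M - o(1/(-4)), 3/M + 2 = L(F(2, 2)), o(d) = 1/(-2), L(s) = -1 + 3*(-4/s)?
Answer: 91/6 ≈ 15.167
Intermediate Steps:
F(D, u) = 2 (F(D, u) = -1 + 3 = 2)
L(s) = -1 - 12/s
o(d) = -1/2
M = -1/3 (M = 3/(-2 + (-12 - 1*2)/2) = 3/(-2 + (-12 - 2)/2) = 3/(-2 + (1/2)*(-14)) = 3/(-2 - 7) = 3/(-9) = 3*(-1/9) = -1/3 ≈ -0.33333)
R = 1/6 (R = -1/3 - 1*(-1/2) = -1/3 + 1/2 = 1/6 ≈ 0.16667)
15 + R*1 = 15 + (1/6)*1 = 15 + 1/6 = 91/6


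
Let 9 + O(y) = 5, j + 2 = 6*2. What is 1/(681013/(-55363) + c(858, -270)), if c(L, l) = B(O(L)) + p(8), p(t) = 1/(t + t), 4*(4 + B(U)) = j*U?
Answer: -885808/23242157 ≈ -0.038112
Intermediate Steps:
j = 10 (j = -2 + 6*2 = -2 + 12 = 10)
O(y) = -4 (O(y) = -9 + 5 = -4)
B(U) = -4 + 5*U/2 (B(U) = -4 + (10*U)/4 = -4 + 5*U/2)
p(t) = 1/(2*t)
c(L, l) = -223/16 (c(L, l) = (-4 + (5/2)*(-4)) + (½)/8 = (-4 - 10) + (½)*(⅛) = -14 + 1/16 = -223/16)
1/(681013/(-55363) + c(858, -270)) = 1/(681013/(-55363) - 223/16) = 1/(681013*(-1/55363) - 223/16) = 1/(-681013/55363 - 223/16) = 1/(-23242157/885808) = -885808/23242157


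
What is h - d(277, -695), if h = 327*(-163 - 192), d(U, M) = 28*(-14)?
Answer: -115693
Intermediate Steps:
d(U, M) = -392
h = -116085 (h = 327*(-355) = -116085)
h - d(277, -695) = -116085 - 1*(-392) = -116085 + 392 = -115693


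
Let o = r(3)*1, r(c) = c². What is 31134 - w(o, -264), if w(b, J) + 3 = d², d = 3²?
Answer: 31056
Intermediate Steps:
d = 9
o = 9 (o = 3²*1 = 9*1 = 9)
w(b, J) = 78 (w(b, J) = -3 + 9² = -3 + 81 = 78)
31134 - w(o, -264) = 31134 - 1*78 = 31134 - 78 = 31056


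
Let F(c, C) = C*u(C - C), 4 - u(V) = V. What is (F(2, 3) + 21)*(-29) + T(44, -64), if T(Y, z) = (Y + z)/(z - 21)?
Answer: -16265/17 ≈ -956.76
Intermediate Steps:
u(V) = 4 - V
T(Y, z) = (Y + z)/(-21 + z)
F(c, C) = 4*C (F(c, C) = C*(4 - (C - C)) = C*(4 - 1*0) = C*(4 + 0) = C*4 = 4*C)
(F(2, 3) + 21)*(-29) + T(44, -64) = (4*3 + 21)*(-29) + (44 - 64)/(-21 - 64) = (12 + 21)*(-29) - 20/(-85) = 33*(-29) - 1/85*(-20) = -957 + 4/17 = -16265/17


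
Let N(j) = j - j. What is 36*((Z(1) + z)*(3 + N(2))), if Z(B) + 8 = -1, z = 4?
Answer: -540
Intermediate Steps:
Z(B) = -9 (Z(B) = -8 - 1 = -9)
N(j) = 0
36*((Z(1) + z)*(3 + N(2))) = 36*((-9 + 4)*(3 + 0)) = 36*(-5*3) = 36*(-15) = -540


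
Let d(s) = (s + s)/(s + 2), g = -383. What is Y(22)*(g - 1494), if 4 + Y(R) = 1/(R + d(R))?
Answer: 1062382/143 ≈ 7429.2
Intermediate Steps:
d(s) = 2*s/(2 + s) (d(s) = (2*s)/(2 + s) = 2*s/(2 + s))
Y(R) = -4 + 1/(R + 2*R/(2 + R))
Y(22)*(g - 1494) = ((2 - 15*22 - 4*22²)/(22*(4 + 22)))*(-383 - 1494) = ((1/22)*(2 - 330 - 4*484)/26)*(-1877) = ((1/22)*(1/26)*(2 - 330 - 1936))*(-1877) = ((1/22)*(1/26)*(-2264))*(-1877) = -566/143*(-1877) = 1062382/143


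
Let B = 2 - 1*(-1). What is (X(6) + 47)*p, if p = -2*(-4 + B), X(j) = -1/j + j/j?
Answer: 287/3 ≈ 95.667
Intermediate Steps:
B = 3 (B = 2 + 1 = 3)
X(j) = 1 - 1/j (X(j) = -1/j + 1 = 1 - 1/j)
p = 2 (p = -2*(-4 + 3) = -2*(-1) = 2)
(X(6) + 47)*p = ((-1 + 6)/6 + 47)*2 = ((⅙)*5 + 47)*2 = (⅚ + 47)*2 = (287/6)*2 = 287/3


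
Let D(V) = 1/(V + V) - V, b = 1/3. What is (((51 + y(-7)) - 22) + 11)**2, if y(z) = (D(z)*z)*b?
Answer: 20449/36 ≈ 568.03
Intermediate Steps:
b = 1/3 ≈ 0.33333
D(V) = 1/(2*V) - V
y(z) = z*(1/(2*z) - z)/3 (y(z) = ((1/(2*z) - z)*z)*(1/3) = (z*(1/(2*z) - z))*(1/3) = z*(1/(2*z) - z)/3)
(((51 + y(-7)) - 22) + 11)**2 = (((51 + (1/6 - 1/3*(-7)**2)) - 22) + 11)**2 = (((51 + (1/6 - 1/3*49)) - 22) + 11)**2 = (((51 + (1/6 - 49/3)) - 22) + 11)**2 = (((51 - 97/6) - 22) + 11)**2 = ((209/6 - 22) + 11)**2 = (77/6 + 11)**2 = (143/6)**2 = 20449/36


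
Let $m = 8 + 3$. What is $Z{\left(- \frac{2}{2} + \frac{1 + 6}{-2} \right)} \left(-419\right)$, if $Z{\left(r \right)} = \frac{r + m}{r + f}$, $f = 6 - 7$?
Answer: $\frac{5447}{11} \approx 495.18$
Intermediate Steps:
$m = 11$
$f = -1$ ($f = 6 - 7 = -1$)
$Z{\left(r \right)} = \frac{11 + r}{-1 + r}$ ($Z{\left(r \right)} = \frac{r + 11}{r - 1} = \frac{11 + r}{-1 + r}$)
$Z{\left(- \frac{2}{2} + \frac{1 + 6}{-2} \right)} \left(-419\right) = \frac{11 + \left(- \frac{2}{2} + \frac{1 + 6}{-2}\right)}{-1 + \left(- \frac{2}{2} + \frac{1 + 6}{-2}\right)} \left(-419\right) = \frac{11 + \left(\left(-2\right) \frac{1}{2} + 7 \left(- \frac{1}{2}\right)\right)}{-1 + \left(\left(-2\right) \frac{1}{2} + 7 \left(- \frac{1}{2}\right)\right)} \left(-419\right) = \frac{11 - \frac{9}{2}}{-1 - \frac{9}{2}} \left(-419\right) = \frac{1}{- \frac{11}{2}} \cdot \frac{13}{2} \left(-419\right) = \left(- \frac{2}{11}\right) \frac{13}{2} \left(-419\right) = \left(- \frac{13}{11}\right) \left(-419\right) = \frac{5447}{11}$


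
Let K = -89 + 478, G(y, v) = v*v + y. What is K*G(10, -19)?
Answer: 144319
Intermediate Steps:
G(y, v) = y + v² (G(y, v) = v² + y = y + v²)
K = 389
K*G(10, -19) = 389*(10 + (-19)²) = 389*(10 + 361) = 389*371 = 144319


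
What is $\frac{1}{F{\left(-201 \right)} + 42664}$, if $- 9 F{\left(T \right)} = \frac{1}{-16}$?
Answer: $\frac{144}{6143617} \approx 2.3439 \cdot 10^{-5}$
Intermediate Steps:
$F{\left(T \right)} = \frac{1}{144}$ ($F{\left(T \right)} = - \frac{1}{9 \left(-16\right)} = \left(- \frac{1}{9}\right) \left(- \frac{1}{16}\right) = \frac{1}{144}$)
$\frac{1}{F{\left(-201 \right)} + 42664} = \frac{1}{\frac{1}{144} + 42664} = \frac{1}{\frac{6143617}{144}} = \frac{144}{6143617}$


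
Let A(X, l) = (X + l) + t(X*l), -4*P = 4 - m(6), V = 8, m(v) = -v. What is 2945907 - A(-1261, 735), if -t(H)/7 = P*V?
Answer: 2946293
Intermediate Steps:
P = -5/2 (P = -(4 - (-1)*6)/4 = -(4 - 1*(-6))/4 = -(4 + 6)/4 = -¼*10 = -5/2 ≈ -2.5000)
t(H) = 140 (t(H) = -(-35)*8/2 = -7*(-20) = 140)
A(X, l) = 140 + X + l (A(X, l) = (X + l) + 140 = 140 + X + l)
2945907 - A(-1261, 735) = 2945907 - (140 - 1261 + 735) = 2945907 - 1*(-386) = 2945907 + 386 = 2946293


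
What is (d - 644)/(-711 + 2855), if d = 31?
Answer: -613/2144 ≈ -0.28591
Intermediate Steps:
(d - 644)/(-711 + 2855) = (31 - 644)/(-711 + 2855) = -613/2144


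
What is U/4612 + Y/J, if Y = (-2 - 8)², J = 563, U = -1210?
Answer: -110015/1298278 ≈ -0.084739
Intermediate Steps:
Y = 100 (Y = (-10)² = 100)
U/4612 + Y/J = -1210/4612 + 100/563 = -1210*1/4612 + 100*(1/563) = -605/2306 + 100/563 = -110015/1298278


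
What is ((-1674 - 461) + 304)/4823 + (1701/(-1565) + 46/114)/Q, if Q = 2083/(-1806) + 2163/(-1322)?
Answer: -1461523812942/10853843206115 ≈ -0.13465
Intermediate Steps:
Q = -1665026/596883 (Q = 2083*(-1/1806) + 2163*(-1/1322) = -2083/1806 - 2163/1322 = -1665026/596883 ≈ -2.7895)
((-1674 - 461) + 304)/4823 + (1701/(-1565) + 46/114)/Q = ((-1674 - 461) + 304)/4823 + (1701/(-1565) + 46/114)/(-1665026/596883) = (-2135 + 304)*(1/4823) + (1701*(-1/1565) + 46*(1/114))*(-596883/1665026) = -1831*1/4823 + (-1701/1565 + 23/57)*(-596883/1665026) = -1831/4823 - 60962/89205*(-596883/1665026) = -1831/4823 + 551320931/2250434005 = -1461523812942/10853843206115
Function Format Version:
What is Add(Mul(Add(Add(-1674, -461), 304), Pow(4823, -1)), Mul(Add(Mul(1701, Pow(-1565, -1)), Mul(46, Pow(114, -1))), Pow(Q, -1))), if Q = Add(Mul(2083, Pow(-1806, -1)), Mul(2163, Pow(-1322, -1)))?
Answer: Rational(-1461523812942, 10853843206115) ≈ -0.13465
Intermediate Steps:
Q = Rational(-1665026, 596883) (Q = Add(Mul(2083, Rational(-1, 1806)), Mul(2163, Rational(-1, 1322))) = Add(Rational(-2083, 1806), Rational(-2163, 1322)) = Rational(-1665026, 596883) ≈ -2.7895)
Add(Mul(Add(Add(-1674, -461), 304), Pow(4823, -1)), Mul(Add(Mul(1701, Pow(-1565, -1)), Mul(46, Pow(114, -1))), Pow(Q, -1))) = Add(Mul(Add(Add(-1674, -461), 304), Pow(4823, -1)), Mul(Add(Mul(1701, Pow(-1565, -1)), Mul(46, Pow(114, -1))), Pow(Rational(-1665026, 596883), -1))) = Add(Mul(Add(-2135, 304), Rational(1, 4823)), Mul(Add(Mul(1701, Rational(-1, 1565)), Mul(46, Rational(1, 114))), Rational(-596883, 1665026))) = Add(Mul(-1831, Rational(1, 4823)), Mul(Add(Rational(-1701, 1565), Rational(23, 57)), Rational(-596883, 1665026))) = Add(Rational(-1831, 4823), Mul(Rational(-60962, 89205), Rational(-596883, 1665026))) = Add(Rational(-1831, 4823), Rational(551320931, 2250434005)) = Rational(-1461523812942, 10853843206115)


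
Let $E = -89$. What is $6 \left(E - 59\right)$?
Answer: $-888$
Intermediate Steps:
$6 \left(E - 59\right) = 6 \left(-89 - 59\right) = 6 \left(-148\right) = -888$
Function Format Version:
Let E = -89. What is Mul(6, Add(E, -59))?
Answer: -888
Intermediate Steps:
Mul(6, Add(E, -59)) = Mul(6, Add(-89, -59)) = Mul(6, -148) = -888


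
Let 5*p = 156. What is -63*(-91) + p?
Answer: 28821/5 ≈ 5764.2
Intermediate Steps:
p = 156/5 (p = (⅕)*156 = 156/5 ≈ 31.200)
-63*(-91) + p = -63*(-91) + 156/5 = 5733 + 156/5 = 28821/5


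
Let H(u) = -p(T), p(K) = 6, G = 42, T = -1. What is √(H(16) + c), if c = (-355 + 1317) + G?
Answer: √998 ≈ 31.591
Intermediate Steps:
H(u) = -6 (H(u) = -1*6 = -6)
c = 1004 (c = (-355 + 1317) + 42 = 962 + 42 = 1004)
√(H(16) + c) = √(-6 + 1004) = √998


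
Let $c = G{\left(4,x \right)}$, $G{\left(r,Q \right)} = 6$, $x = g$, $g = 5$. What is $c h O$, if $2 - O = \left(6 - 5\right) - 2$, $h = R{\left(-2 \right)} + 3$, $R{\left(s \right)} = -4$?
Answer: $-18$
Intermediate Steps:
$x = 5$
$h = -1$ ($h = -4 + 3 = -1$)
$O = 3$ ($O = 2 - \left(\left(6 - 5\right) - 2\right) = 2 - \left(1 - 2\right) = 2 - -1 = 2 + 1 = 3$)
$c = 6$
$c h O = 6 \left(-1\right) 3 = \left(-6\right) 3 = -18$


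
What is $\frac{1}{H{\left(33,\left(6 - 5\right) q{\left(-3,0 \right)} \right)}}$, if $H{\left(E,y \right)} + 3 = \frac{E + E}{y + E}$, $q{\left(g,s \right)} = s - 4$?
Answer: $- \frac{29}{21} \approx -1.381$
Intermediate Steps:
$q{\left(g,s \right)} = -4 + s$
$H{\left(E,y \right)} = -3 + \frac{2 E}{E + y}$ ($H{\left(E,y \right)} = -3 + \frac{E + E}{y + E} = -3 + \frac{2 E}{E + y}$)
$\frac{1}{H{\left(33,\left(6 - 5\right) q{\left(-3,0 \right)} \right)}} = \frac{1}{\frac{1}{33 + \left(6 - 5\right) \left(-4 + 0\right)} \left(\left(-1\right) 33 - 3 \left(6 - 5\right) \left(-4 + 0\right)\right)} = \frac{1}{\frac{1}{33 + 1 \left(-4\right)} \left(-33 - 3 \cdot 1 \left(-4\right)\right)} = \frac{1}{\frac{1}{33 - 4} \left(-33 - -12\right)} = \frac{1}{\frac{1}{29} \left(-33 + 12\right)} = \frac{1}{\frac{1}{29} \left(-21\right)} = \frac{1}{- \frac{21}{29}} = - \frac{29}{21}$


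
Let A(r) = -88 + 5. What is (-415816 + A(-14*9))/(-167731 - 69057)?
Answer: 415899/236788 ≈ 1.7564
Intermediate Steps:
A(r) = -83
(-415816 + A(-14*9))/(-167731 - 69057) = (-415816 - 83)/(-167731 - 69057) = -415899/(-236788) = -415899*(-1/236788) = 415899/236788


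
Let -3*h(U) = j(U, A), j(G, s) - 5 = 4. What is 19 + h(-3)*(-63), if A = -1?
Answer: 208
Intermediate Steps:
j(G, s) = 9 (j(G, s) = 5 + 4 = 9)
h(U) = -3 (h(U) = -1/3*9 = -3)
19 + h(-3)*(-63) = 19 - 3*(-63) = 19 + 189 = 208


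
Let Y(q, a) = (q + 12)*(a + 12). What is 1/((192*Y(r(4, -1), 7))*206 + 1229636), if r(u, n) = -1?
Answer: 1/9496004 ≈ 1.0531e-7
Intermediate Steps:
Y(q, a) = (12 + a)*(12 + q) (Y(q, a) = (12 + q)*(12 + a) = (12 + a)*(12 + q))
1/((192*Y(r(4, -1), 7))*206 + 1229636) = 1/((192*(144 + 12*7 + 12*(-1) + 7*(-1)))*206 + 1229636) = 1/((192*(144 + 84 - 12 - 7))*206 + 1229636) = 1/((192*209)*206 + 1229636) = 1/(40128*206 + 1229636) = 1/(8266368 + 1229636) = 1/9496004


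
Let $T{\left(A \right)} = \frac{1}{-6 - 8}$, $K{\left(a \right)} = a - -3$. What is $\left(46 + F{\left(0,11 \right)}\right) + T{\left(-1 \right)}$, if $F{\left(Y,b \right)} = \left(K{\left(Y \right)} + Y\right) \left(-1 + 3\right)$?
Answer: $\frac{727}{14} \approx 51.929$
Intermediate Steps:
$K{\left(a \right)} = 3 + a$ ($K{\left(a \right)} = a + 3 = 3 + a$)
$F{\left(Y,b \right)} = 6 + 4 Y$ ($F{\left(Y,b \right)} = \left(\left(3 + Y\right) + Y\right) \left(-1 + 3\right) = \left(3 + 2 Y\right) 2 = 6 + 4 Y$)
$T{\left(A \right)} = - \frac{1}{14}$ ($T{\left(A \right)} = \frac{1}{-14} = - \frac{1}{14}$)
$\left(46 + F{\left(0,11 \right)}\right) + T{\left(-1 \right)} = \left(46 + \left(6 + 4 \cdot 0\right)\right) - \frac{1}{14} = \left(46 + \left(6 + 0\right)\right) - \frac{1}{14} = \left(46 + 6\right) - \frac{1}{14} = 52 - \frac{1}{14} = \frac{727}{14}$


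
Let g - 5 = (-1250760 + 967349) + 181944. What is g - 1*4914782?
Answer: -5016244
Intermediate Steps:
g = -101462 (g = 5 + ((-1250760 + 967349) + 181944) = 5 + (-283411 + 181944) = 5 - 101467 = -101462)
g - 1*4914782 = -101462 - 1*4914782 = -101462 - 4914782 = -5016244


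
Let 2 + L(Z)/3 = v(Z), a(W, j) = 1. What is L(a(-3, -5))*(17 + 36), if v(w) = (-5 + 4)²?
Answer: -159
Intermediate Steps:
v(w) = 1 (v(w) = (-1)² = 1)
L(Z) = -3 (L(Z) = -6 + 3*1 = -6 + 3 = -3)
L(a(-3, -5))*(17 + 36) = -3*(17 + 36) = -3*53 = -159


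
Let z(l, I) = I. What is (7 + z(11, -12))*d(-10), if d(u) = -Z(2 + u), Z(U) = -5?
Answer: -25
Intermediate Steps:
d(u) = 5 (d(u) = -1*(-5) = 5)
(7 + z(11, -12))*d(-10) = (7 - 12)*5 = -5*5 = -25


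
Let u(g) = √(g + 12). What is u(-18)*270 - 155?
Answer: -155 + 270*I*√6 ≈ -155.0 + 661.36*I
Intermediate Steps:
u(g) = √(12 + g)
u(-18)*270 - 155 = √(12 - 18)*270 - 155 = √(-6)*270 - 155 = (I*√6)*270 - 155 = 270*I*√6 - 155 = -155 + 270*I*√6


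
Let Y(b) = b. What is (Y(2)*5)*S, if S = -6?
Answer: -60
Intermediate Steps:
(Y(2)*5)*S = (2*5)*(-6) = 10*(-6) = -60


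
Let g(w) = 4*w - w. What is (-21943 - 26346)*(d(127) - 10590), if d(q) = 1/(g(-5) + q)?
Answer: 57274568831/112 ≈ 5.1138e+8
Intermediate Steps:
g(w) = 3*w
d(q) = 1/(-15 + q) (d(q) = 1/(3*(-5) + q) = 1/(-15 + q))
(-21943 - 26346)*(d(127) - 10590) = (-21943 - 26346)*(1/(-15 + 127) - 10590) = -48289*(1/112 - 10590) = -48289*(-1186079/112) = 57274568831/112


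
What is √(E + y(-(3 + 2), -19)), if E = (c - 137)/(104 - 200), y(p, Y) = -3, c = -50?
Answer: I*√606/24 ≈ 1.0257*I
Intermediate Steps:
E = 187/96 (E = (-50 - 137)/(104 - 200) = -187/(-96) = -187*(-1/96) = 187/96 ≈ 1.9479)
√(E + y(-(3 + 2), -19)) = √(187/96 - 3) = √(-101/96) = I*√606/24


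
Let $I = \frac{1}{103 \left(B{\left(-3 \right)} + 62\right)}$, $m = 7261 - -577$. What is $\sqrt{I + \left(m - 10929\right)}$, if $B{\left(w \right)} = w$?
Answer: $\frac{i \sqrt{114150404462}}{6077} \approx 55.597 i$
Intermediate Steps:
$m = 7838$ ($m = 7261 + 577 = 7838$)
$I = \frac{1}{6077}$ ($I = \frac{1}{103 \left(-3 + 62\right)} = \frac{1}{103 \cdot 59} = \frac{1}{6077} \approx 0.00016455$)
$\sqrt{I + \left(m - 10929\right)} = \sqrt{\frac{1}{6077} + \left(7838 - 10929\right)} = \sqrt{\frac{1}{6077} - 3091} = \sqrt{- \frac{18784006}{6077}} = \frac{i \sqrt{114150404462}}{6077}$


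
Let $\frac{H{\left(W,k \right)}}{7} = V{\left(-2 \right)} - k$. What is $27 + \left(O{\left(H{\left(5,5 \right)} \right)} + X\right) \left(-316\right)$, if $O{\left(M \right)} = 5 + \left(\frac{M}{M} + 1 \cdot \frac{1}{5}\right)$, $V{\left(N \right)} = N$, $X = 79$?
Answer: $- \frac{134481}{5} \approx -26896.0$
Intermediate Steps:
$H{\left(W,k \right)} = -14 - 7 k$ ($H{\left(W,k \right)} = 7 \left(-2 - k\right) = -14 - 7 k$)
$O{\left(M \right)} = \frac{31}{5}$ ($O{\left(M \right)} = 5 + \left(1 + 1 \cdot \frac{1}{5}\right) = 5 + \left(1 + \frac{1}{5}\right) = 5 + \frac{6}{5} = \frac{31}{5}$)
$27 + \left(O{\left(H{\left(5,5 \right)} \right)} + X\right) \left(-316\right) = 27 + \left(\frac{31}{5} + 79\right) \left(-316\right) = 27 + \frac{426}{5} \left(-316\right) = 27 - \frac{134616}{5} = - \frac{134481}{5}$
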